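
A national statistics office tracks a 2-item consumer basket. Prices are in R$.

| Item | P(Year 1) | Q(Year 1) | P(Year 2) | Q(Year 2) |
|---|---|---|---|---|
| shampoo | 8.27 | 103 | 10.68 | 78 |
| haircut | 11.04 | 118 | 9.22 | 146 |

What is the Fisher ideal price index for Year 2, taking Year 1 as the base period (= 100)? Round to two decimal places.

Laspeyres component (base-period weights):
ΣP(Year 2)Q(Year 1) = 10.68×103 + 9.22×118 = 1100.04 + 1087.96 = 2188
ΣP(Year 1)Q(Year 1) = 8.27×103 + 11.04×118 = 851.81 + 1302.72 = 2154.53
L = 2188 / 2154.53 × 100 = 101.5535
Paasche component (current-period weights):
ΣP(Year 2)Q(Year 2) = 10.68×78 + 9.22×146 = 833.04 + 1346.12 = 2179.16
ΣP(Year 1)Q(Year 2) = 8.27×78 + 11.04×146 = 645.06 + 1611.84 = 2256.9
P = 2179.16 / 2256.9 × 100 = 96.5555
Fisher = √(L × P) = √(101.5535 × 96.5555) = 99.0229

99.02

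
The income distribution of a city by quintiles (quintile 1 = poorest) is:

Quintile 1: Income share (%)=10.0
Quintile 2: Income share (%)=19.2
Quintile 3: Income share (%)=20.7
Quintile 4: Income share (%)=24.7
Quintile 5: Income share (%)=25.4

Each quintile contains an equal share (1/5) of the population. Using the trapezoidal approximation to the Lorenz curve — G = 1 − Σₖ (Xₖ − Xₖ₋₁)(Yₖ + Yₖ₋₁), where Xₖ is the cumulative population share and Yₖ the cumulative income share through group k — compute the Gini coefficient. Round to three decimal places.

0.145

Cumulative income shares Yₖ: 0.1000, 0.2920, 0.4990, 0.7460, 1.0000
Σ (Xₖ−Xₖ₋₁)(Yₖ+Yₖ₋₁) = (1/5)(0.1000+0.0000) + (1/5)(0.2920+0.1000) + (1/5)(0.4990+0.2920) + (1/5)(0.7460+0.4990) + (1/5)(1.0000+0.7460)
  = 0.0200 + 0.0784 + 0.1582 + 0.2490 + 0.3492 = 0.8548
G = 1 − 0.8548 = 0.1452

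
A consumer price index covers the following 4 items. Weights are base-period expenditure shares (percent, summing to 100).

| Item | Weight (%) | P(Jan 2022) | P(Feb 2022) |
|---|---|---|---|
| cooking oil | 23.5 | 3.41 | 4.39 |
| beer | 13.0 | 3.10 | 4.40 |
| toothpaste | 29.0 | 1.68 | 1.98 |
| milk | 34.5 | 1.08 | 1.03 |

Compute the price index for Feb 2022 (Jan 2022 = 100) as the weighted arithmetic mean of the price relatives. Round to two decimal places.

cooking oil: 23.5 × (4.39/3.41) = 23.5 × 1.287390 = 30.2537
beer: 13.0 × (4.40/3.10) = 13.0 × 1.419355 = 18.4516
toothpaste: 29.0 × (1.98/1.68) = 29.0 × 1.178571 = 34.1786
milk: 34.5 × (1.03/1.08) = 34.5 × 0.953704 = 32.9028
Index = Σ wᵢ·(p₁ᵢ/p₀ᵢ) = 30.2537 + 18.4516 + 34.1786 + 32.9028 = 115.7866

115.79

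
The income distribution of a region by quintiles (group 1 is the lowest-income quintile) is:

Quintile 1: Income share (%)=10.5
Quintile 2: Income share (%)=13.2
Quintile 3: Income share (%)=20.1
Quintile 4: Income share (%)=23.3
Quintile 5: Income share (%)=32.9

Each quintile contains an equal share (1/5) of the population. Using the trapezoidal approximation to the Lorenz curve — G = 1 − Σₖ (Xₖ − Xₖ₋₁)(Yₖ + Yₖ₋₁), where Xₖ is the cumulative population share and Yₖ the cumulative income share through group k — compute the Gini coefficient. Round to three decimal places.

Cumulative income shares Yₖ: 0.1050, 0.2370, 0.4380, 0.6710, 1.0000
Σ (Xₖ−Xₖ₋₁)(Yₖ+Yₖ₋₁) = (1/5)(0.1050+0.0000) + (1/5)(0.2370+0.1050) + (1/5)(0.4380+0.2370) + (1/5)(0.6710+0.4380) + (1/5)(1.0000+0.6710)
  = 0.0210 + 0.0684 + 0.1350 + 0.2218 + 0.3342 = 0.7804
G = 1 − 0.7804 = 0.2196

0.220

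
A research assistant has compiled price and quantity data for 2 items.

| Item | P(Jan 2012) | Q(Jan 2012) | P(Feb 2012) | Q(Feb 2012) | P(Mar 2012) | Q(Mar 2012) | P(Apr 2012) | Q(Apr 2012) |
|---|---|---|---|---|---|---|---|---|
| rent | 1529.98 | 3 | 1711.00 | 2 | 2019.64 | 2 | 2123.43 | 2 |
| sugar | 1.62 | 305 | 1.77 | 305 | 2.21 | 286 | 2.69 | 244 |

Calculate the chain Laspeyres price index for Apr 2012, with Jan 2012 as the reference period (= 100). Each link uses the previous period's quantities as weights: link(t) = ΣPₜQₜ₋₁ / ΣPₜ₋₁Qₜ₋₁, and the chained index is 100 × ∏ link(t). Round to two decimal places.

142.55

Link Jan 2012→Feb 2012:
ΣP(Feb 2012)Q(Jan 2012) = 1711.00×3 + 1.77×305 = 5133 + 539.85 = 5672.85
ΣP(Jan 2012)Q(Jan 2012) = 1529.98×3 + 1.62×305 = 4589.94 + 494.1 = 5084.04
link = 5672.85/5084.04 = 1.115815
Link Feb 2012→Mar 2012:
ΣP(Mar 2012)Q(Feb 2012) = 2019.64×2 + 2.21×305 = 4039.28 + 674.05 = 4713.33
ΣP(Feb 2012)Q(Feb 2012) = 1711.00×2 + 1.77×305 = 3422 + 539.85 = 3961.85
link = 4713.33/3961.85 = 1.189679
Link Mar 2012→Apr 2012:
ΣP(Apr 2012)Q(Mar 2012) = 2123.43×2 + 2.69×286 = 4246.86 + 769.34 = 5016.2
ΣP(Mar 2012)Q(Mar 2012) = 2019.64×2 + 2.21×286 = 4039.28 + 632.06 = 4671.34
link = 5016.2/4671.34 = 1.073825
Chained index = 100 × 1.115815 × 1.189679 × 1.073825 = 142.5462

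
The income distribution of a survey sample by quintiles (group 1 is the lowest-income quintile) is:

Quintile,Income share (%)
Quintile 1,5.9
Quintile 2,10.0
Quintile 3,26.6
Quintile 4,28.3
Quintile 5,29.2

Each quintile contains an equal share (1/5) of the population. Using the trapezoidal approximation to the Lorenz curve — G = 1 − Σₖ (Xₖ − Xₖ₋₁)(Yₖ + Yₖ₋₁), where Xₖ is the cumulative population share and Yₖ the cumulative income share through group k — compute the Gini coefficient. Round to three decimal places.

0.260

Cumulative income shares Yₖ: 0.0590, 0.1590, 0.4250, 0.7080, 1.0000
Σ (Xₖ−Xₖ₋₁)(Yₖ+Yₖ₋₁) = (1/5)(0.0590+0.0000) + (1/5)(0.1590+0.0590) + (1/5)(0.4250+0.1590) + (1/5)(0.7080+0.4250) + (1/5)(1.0000+0.7080)
  = 0.0118 + 0.0436 + 0.1168 + 0.2266 + 0.3416 = 0.7404
G = 1 − 0.7404 = 0.2596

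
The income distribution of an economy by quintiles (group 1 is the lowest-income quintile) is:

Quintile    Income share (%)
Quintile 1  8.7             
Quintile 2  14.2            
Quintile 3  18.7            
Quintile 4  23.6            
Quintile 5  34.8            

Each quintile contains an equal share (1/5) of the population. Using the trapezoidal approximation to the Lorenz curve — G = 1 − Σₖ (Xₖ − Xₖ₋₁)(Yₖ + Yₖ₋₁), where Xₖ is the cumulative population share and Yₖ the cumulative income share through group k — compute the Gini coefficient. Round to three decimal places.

Cumulative income shares Yₖ: 0.0870, 0.2290, 0.4160, 0.6520, 1.0000
Σ (Xₖ−Xₖ₋₁)(Yₖ+Yₖ₋₁) = (1/5)(0.0870+0.0000) + (1/5)(0.2290+0.0870) + (1/5)(0.4160+0.2290) + (1/5)(0.6520+0.4160) + (1/5)(1.0000+0.6520)
  = 0.0174 + 0.0632 + 0.1290 + 0.2136 + 0.3304 = 0.7536
G = 1 − 0.7536 = 0.2464

0.246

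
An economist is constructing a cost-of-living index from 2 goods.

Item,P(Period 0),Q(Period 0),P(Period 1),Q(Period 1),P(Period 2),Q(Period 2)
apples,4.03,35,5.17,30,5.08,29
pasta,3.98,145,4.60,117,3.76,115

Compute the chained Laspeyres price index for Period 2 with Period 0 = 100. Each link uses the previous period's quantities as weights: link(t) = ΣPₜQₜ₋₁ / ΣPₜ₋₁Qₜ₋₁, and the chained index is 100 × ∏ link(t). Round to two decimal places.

Link Period 0→Period 1:
ΣP(Period 1)Q(Period 0) = 5.17×35 + 4.60×145 = 180.95 + 667 = 847.95
ΣP(Period 0)Q(Period 0) = 4.03×35 + 3.98×145 = 141.05 + 577.1 = 718.15
link = 847.95/718.15 = 1.180742
Link Period 1→Period 2:
ΣP(Period 2)Q(Period 1) = 5.08×30 + 3.76×117 = 152.4 + 439.92 = 592.32
ΣP(Period 1)Q(Period 1) = 5.17×30 + 4.60×117 = 155.1 + 538.2 = 693.3
link = 592.32/693.3 = 0.854349
Chained index = 100 × 1.180742 × 0.854349 = 100.8766

100.88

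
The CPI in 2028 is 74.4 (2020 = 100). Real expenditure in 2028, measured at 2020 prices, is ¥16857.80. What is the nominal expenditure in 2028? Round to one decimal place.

Nominal = Real × (Index/100) = 16857.80 × (74.4/100)
        = 16857.80 × 0.744 = 12542.2032

12542.2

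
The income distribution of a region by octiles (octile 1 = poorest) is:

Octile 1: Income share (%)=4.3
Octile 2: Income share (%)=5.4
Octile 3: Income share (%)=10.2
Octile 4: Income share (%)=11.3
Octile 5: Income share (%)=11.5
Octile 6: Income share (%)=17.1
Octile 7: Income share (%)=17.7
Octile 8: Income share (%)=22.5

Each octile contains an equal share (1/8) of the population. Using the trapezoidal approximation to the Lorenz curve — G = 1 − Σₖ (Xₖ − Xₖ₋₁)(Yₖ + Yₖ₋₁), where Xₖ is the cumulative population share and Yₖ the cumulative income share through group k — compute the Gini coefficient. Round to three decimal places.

0.262

Cumulative income shares Yₖ: 0.0430, 0.0970, 0.1990, 0.3120, 0.4270, 0.5980, 0.7750, 1.0000
Σ (Xₖ−Xₖ₋₁)(Yₖ+Yₖ₋₁) = (1/8)(0.0430+0.0000) + (1/8)(0.0970+0.0430) + (1/8)(0.1990+0.0970) + (1/8)(0.3120+0.1990) + (1/8)(0.4270+0.3120) + (1/8)(0.5980+0.4270) + (1/8)(0.7750+0.5980) + (1/8)(1.0000+0.7750)
  = 0.0054 + 0.0175 + 0.0370 + 0.0639 + 0.0924 + 0.1281 + 0.1716 + 0.2219 = 0.7377
G = 1 − 0.7377 = 0.2623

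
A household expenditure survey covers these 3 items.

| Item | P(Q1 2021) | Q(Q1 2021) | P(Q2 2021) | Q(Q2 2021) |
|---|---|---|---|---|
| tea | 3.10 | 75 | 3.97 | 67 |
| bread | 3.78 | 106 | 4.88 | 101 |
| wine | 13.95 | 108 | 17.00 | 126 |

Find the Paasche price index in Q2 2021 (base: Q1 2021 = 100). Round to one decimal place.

123.6

Paasche price index uses current-period quantities as weights.
ΣP(Q2 2021)·Q(Q2 2021) = 3.97×67 + 4.88×101 + 17.00×126 = 265.99 + 492.88 + 2142 = 2900.87
ΣP(Q1 2021)·Q(Q2 2021) = 3.10×67 + 3.78×101 + 13.95×126 = 207.7 + 381.78 + 1757.7 = 2347.18
Index = 2900.87 / 2347.18 × 100 = 123.5896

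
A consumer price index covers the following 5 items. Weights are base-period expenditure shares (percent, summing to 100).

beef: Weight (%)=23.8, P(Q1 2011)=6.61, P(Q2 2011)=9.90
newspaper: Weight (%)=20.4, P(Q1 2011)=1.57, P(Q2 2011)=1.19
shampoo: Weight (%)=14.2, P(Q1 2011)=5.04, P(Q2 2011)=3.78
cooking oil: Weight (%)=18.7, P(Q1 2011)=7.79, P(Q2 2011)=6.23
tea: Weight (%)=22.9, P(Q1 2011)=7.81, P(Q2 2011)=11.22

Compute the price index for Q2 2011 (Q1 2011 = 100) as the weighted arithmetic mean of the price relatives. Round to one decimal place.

beef: 23.8 × (9.90/6.61) = 23.8 × 1.497731 = 35.6460
newspaper: 20.4 × (1.19/1.57) = 20.4 × 0.757962 = 15.4624
shampoo: 14.2 × (3.78/5.04) = 14.2 × 0.750000 = 10.6500
cooking oil: 18.7 × (6.23/7.79) = 18.7 × 0.799743 = 14.9552
tea: 22.9 × (11.22/7.81) = 22.9 × 1.436620 = 32.8986
Index = Σ wᵢ·(p₁ᵢ/p₀ᵢ) = 35.6460 + 15.4624 + 10.6500 + 14.9552 + 32.8986 = 109.6122

109.6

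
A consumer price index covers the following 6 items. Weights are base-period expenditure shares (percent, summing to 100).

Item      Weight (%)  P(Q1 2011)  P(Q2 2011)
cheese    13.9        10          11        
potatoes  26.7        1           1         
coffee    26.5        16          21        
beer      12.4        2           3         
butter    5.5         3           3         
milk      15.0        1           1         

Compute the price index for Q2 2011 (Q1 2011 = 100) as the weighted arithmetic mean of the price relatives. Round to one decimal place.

115.9

cheese: 13.9 × (11/10) = 13.9 × 1.100000 = 15.2900
potatoes: 26.7 × (1/1) = 26.7 × 1.000000 = 26.7000
coffee: 26.5 × (21/16) = 26.5 × 1.312500 = 34.7812
beer: 12.4 × (3/2) = 12.4 × 1.500000 = 18.6000
butter: 5.5 × (3/3) = 5.5 × 1.000000 = 5.5000
milk: 15.0 × (1/1) = 15.0 × 1.000000 = 15.0000
Index = Σ wᵢ·(p₁ᵢ/p₀ᵢ) = 15.2900 + 26.7000 + 34.7812 + 18.6000 + 5.5000 + 15.0000 = 115.8713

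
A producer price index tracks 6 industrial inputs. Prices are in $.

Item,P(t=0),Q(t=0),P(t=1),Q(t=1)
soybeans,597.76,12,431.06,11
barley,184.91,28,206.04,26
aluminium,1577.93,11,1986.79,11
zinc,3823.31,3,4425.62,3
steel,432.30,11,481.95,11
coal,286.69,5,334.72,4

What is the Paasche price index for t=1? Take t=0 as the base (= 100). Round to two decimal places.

112.49

Paasche price index uses current-period quantities as weights.
ΣP(t=1)·Q(t=1) = 431.06×11 + 206.04×26 + 1986.79×11 + 4425.62×3 + 481.95×11 + 334.72×4 = 4741.66 + 5357.04 + 21854.69 + 13276.86 + 5301.45 + 1338.88 = 51870.58
ΣP(t=0)·Q(t=1) = 597.76×11 + 184.91×26 + 1577.93×11 + 3823.31×3 + 432.30×11 + 286.69×4 = 6575.36 + 4807.66 + 17357.23 + 11469.93 + 4755.3 + 1146.76 = 46112.24
Index = 51870.58 / 46112.24 × 100 = 112.4877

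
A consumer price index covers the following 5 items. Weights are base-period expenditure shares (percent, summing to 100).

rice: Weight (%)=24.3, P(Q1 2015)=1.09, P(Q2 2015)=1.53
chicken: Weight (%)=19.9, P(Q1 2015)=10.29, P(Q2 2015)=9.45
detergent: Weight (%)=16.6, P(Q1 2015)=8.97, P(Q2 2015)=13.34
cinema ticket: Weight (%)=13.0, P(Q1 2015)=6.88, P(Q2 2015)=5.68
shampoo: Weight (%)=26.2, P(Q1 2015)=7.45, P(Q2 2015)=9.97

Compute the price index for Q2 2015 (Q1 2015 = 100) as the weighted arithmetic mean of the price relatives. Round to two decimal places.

122.87

rice: 24.3 × (1.53/1.09) = 24.3 × 1.403670 = 34.1092
chicken: 19.9 × (9.45/10.29) = 19.9 × 0.918367 = 18.2755
detergent: 16.6 × (13.34/8.97) = 16.6 × 1.487179 = 24.6872
cinema ticket: 13.0 × (5.68/6.88) = 13.0 × 0.825581 = 10.7326
shampoo: 26.2 × (9.97/7.45) = 26.2 × 1.338255 = 35.0623
Index = Σ wᵢ·(p₁ᵢ/p₀ᵢ) = 34.1092 + 18.2755 + 24.6872 + 10.7326 + 35.0623 = 122.8667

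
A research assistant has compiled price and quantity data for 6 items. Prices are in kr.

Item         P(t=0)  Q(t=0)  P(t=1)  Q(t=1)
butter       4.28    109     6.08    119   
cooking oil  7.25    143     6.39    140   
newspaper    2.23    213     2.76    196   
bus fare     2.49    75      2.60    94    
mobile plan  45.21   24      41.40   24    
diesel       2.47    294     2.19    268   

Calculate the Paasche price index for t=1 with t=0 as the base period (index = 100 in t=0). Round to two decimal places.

101.05

Paasche price index uses current-period quantities as weights.
ΣP(t=1)·Q(t=1) = 6.08×119 + 6.39×140 + 2.76×196 + 2.60×94 + 41.40×24 + 2.19×268 = 723.52 + 894.6 + 540.96 + 244.4 + 993.6 + 586.92 = 3984
ΣP(t=0)·Q(t=1) = 4.28×119 + 7.25×140 + 2.23×196 + 2.49×94 + 45.21×24 + 2.47×268 = 509.32 + 1015 + 437.08 + 234.06 + 1085.04 + 661.96 = 3942.46
Index = 3984 / 3942.46 × 100 = 101.0537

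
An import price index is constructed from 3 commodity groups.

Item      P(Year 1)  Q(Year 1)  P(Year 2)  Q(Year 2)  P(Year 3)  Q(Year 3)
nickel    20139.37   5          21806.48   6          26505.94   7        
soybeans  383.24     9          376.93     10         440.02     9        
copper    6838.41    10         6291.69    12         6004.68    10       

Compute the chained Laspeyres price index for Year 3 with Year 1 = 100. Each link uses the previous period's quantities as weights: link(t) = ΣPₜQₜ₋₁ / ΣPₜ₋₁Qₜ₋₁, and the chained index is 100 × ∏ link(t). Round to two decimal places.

Link Year 1→Year 2:
ΣP(Year 2)Q(Year 1) = 21806.48×5 + 376.93×9 + 6291.69×10 = 109032.4 + 3392.37 + 62916.9 = 175341.67
ΣP(Year 1)Q(Year 1) = 20139.37×5 + 383.24×9 + 6838.41×10 = 100696.85 + 3449.16 + 68384.1 = 172530.11
link = 175341.67/172530.11 = 1.016296
Link Year 2→Year 3:
ΣP(Year 3)Q(Year 2) = 26505.94×6 + 440.02×10 + 6004.68×12 = 159035.64 + 4400.2 + 72056.16 = 235492
ΣP(Year 2)Q(Year 2) = 21806.48×6 + 376.93×10 + 6291.69×12 = 130838.88 + 3769.3 + 75500.28 = 210108.46
link = 235492/210108.46 = 1.120812
Chained index = 100 × 1.016296 × 1.120812 = 113.9076

113.91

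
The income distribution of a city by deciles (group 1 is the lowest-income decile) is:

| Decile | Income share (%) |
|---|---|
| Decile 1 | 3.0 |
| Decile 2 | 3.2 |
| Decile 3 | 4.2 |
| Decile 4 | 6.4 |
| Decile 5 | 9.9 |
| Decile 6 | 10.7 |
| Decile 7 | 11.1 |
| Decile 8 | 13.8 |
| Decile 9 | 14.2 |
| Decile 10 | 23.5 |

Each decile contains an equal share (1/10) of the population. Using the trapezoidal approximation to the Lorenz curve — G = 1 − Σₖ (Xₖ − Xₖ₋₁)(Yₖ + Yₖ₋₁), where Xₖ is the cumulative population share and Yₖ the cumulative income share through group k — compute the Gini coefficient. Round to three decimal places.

Cumulative income shares Yₖ: 0.0300, 0.0620, 0.1040, 0.1680, 0.2670, 0.3740, 0.4850, 0.6230, 0.7650, 1.0000
Σ (Xₖ−Xₖ₋₁)(Yₖ+Yₖ₋₁) = (1/10)(0.0300+0.0000) + (1/10)(0.0620+0.0300) + (1/10)(0.1040+0.0620) + (1/10)(0.1680+0.1040) + (1/10)(0.2670+0.1680) + (1/10)(0.3740+0.2670) + (1/10)(0.4850+0.3740) + (1/10)(0.6230+0.4850) + (1/10)(0.7650+0.6230) + (1/10)(1.0000+0.7650)
  = 0.0030 + 0.0092 + 0.0166 + 0.0272 + 0.0435 + 0.0641 + 0.0859 + 0.1108 + 0.1388 + 0.1765 = 0.6756
G = 1 − 0.6756 = 0.3244

0.324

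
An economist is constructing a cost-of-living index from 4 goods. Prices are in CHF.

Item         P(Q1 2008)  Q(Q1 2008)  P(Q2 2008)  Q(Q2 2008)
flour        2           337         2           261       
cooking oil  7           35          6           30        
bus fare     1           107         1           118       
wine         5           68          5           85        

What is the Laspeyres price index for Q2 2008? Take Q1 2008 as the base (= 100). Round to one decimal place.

97.4

Laspeyres price index uses base-period quantities as weights.
ΣP(Q2 2008)·Q(Q1 2008) = 2×337 + 6×35 + 1×107 + 5×68 = 674 + 210 + 107 + 340 = 1331
ΣP(Q1 2008)·Q(Q1 2008) = 2×337 + 7×35 + 1×107 + 5×68 = 674 + 245 + 107 + 340 = 1366
Index = 1331 / 1366 × 100 = 97.4378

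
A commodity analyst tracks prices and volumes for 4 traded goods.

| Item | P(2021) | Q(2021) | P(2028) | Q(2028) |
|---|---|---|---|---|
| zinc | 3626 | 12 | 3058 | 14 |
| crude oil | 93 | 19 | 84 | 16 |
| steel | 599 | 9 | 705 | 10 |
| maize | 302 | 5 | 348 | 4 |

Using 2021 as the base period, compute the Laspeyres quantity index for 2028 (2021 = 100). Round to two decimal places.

113.93

Laspeyres quantity index uses base-period prices as weights.
ΣP(2021)·Q(2028) = 3626×14 + 93×16 + 599×10 + 302×4 = 50764 + 1488 + 5990 + 1208 = 59450
ΣP(2021)·Q(2021) = 3626×12 + 93×19 + 599×9 + 302×5 = 43512 + 1767 + 5391 + 1510 = 52180
Index = 59450 / 52180 × 100 = 113.9325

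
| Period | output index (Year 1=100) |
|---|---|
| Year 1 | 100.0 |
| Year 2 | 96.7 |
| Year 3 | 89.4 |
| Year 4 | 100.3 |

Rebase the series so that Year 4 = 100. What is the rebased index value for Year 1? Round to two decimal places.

99.70

Rebased(Year 1) = 100.0 / 100.3 × 100 = 99.7009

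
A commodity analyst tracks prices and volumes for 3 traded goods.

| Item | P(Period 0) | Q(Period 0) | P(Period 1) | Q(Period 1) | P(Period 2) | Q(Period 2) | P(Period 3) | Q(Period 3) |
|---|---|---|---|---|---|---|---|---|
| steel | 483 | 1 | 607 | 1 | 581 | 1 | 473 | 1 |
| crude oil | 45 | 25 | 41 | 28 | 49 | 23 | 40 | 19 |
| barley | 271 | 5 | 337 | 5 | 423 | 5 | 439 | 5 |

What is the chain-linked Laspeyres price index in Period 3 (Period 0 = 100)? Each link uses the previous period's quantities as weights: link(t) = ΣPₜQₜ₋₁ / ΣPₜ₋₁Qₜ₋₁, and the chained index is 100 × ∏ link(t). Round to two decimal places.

124.25

Link Period 0→Period 1:
ΣP(Period 1)Q(Period 0) = 607×1 + 41×25 + 337×5 = 607 + 1025 + 1685 = 3317
ΣP(Period 0)Q(Period 0) = 483×1 + 45×25 + 271×5 = 483 + 1125 + 1355 = 2963
link = 3317/2963 = 1.119474
Link Period 1→Period 2:
ΣP(Period 2)Q(Period 1) = 581×1 + 49×28 + 423×5 = 581 + 1372 + 2115 = 4068
ΣP(Period 1)Q(Period 1) = 607×1 + 41×28 + 337×5 = 607 + 1148 + 1685 = 3440
link = 4068/3440 = 1.182558
Link Period 2→Period 3:
ΣP(Period 3)Q(Period 2) = 473×1 + 40×23 + 439×5 = 473 + 920 + 2195 = 3588
ΣP(Period 2)Q(Period 2) = 581×1 + 49×23 + 423×5 = 581 + 1127 + 2115 = 3823
link = 3588/3823 = 0.938530
Chained index = 100 × 1.119474 × 1.182558 × 0.938530 = 124.2466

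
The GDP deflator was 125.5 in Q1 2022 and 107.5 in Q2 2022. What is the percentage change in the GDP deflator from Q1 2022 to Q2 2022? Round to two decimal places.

-14.34%

Change = (107.5 − 125.5) / 125.5 × 100
       = -18.0 / 125.5 × 100 = -14.3426%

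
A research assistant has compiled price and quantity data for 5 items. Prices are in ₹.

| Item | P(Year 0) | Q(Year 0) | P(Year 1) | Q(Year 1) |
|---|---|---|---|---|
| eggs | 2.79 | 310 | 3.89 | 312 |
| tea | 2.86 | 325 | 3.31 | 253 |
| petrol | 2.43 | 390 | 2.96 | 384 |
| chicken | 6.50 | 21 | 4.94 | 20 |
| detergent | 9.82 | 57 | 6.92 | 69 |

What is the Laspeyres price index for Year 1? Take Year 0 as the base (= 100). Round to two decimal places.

Laspeyres price index uses base-period quantities as weights.
ΣP(Year 1)·Q(Year 0) = 3.89×310 + 3.31×325 + 2.96×390 + 4.94×21 + 6.92×57 = 1205.9 + 1075.75 + 1154.4 + 103.74 + 394.44 = 3934.23
ΣP(Year 0)·Q(Year 0) = 2.79×310 + 2.86×325 + 2.43×390 + 6.50×21 + 9.82×57 = 864.9 + 929.5 + 947.7 + 136.5 + 559.74 = 3438.34
Index = 3934.23 / 3438.34 × 100 = 114.4224

114.42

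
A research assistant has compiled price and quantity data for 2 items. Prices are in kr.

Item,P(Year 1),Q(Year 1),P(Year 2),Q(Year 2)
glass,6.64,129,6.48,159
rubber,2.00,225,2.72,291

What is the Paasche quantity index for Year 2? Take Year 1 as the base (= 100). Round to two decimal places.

125.82

Paasche quantity index uses current-period prices as weights.
ΣP(Year 2)·Q(Year 2) = 6.48×159 + 2.72×291 = 1030.32 + 791.52 = 1821.84
ΣP(Year 2)·Q(Year 1) = 6.48×129 + 2.72×225 = 835.92 + 612 = 1447.92
Index = 1821.84 / 1447.92 × 100 = 125.8246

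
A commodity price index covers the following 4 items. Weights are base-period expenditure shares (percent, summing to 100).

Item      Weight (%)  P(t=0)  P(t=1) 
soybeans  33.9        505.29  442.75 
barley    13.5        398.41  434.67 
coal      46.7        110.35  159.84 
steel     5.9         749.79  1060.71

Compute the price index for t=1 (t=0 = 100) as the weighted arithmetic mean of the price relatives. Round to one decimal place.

soybeans: 33.9 × (442.75/505.29) = 33.9 × 0.876229 = 29.7042
barley: 13.5 × (434.67/398.41) = 13.5 × 1.091012 = 14.7287
coal: 46.7 × (159.84/110.35) = 46.7 × 1.448482 = 67.6441
steel: 5.9 × (1060.71/749.79) = 5.9 × 1.414676 = 8.3466
Index = Σ wᵢ·(p₁ᵢ/p₀ᵢ) = 29.7042 + 14.7287 + 67.6441 + 8.3466 = 120.4235

120.4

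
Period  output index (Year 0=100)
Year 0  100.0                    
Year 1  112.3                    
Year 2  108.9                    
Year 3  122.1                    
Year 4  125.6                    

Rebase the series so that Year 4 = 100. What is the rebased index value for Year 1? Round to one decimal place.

Rebased(Year 1) = 112.3 / 125.6 × 100 = 89.4108

89.4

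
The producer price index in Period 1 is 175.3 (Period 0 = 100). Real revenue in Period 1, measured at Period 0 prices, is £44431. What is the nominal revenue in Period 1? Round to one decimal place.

Nominal = Real × (Index/100) = 44431 × (175.3/100)
        = 44431 × 1.753 = 77887.5430

77887.5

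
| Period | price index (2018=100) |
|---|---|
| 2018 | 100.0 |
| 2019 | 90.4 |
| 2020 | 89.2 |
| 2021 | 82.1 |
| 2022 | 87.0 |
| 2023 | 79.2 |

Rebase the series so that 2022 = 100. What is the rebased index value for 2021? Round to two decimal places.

94.37

Rebased(2021) = 82.1 / 87.0 × 100 = 94.3678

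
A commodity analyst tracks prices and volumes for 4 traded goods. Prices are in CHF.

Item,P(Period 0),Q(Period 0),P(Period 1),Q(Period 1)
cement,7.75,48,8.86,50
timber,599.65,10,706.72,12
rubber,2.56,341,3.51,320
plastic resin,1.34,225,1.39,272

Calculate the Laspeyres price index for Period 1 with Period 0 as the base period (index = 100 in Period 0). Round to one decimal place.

Laspeyres price index uses base-period quantities as weights.
ΣP(Period 1)·Q(Period 0) = 8.86×48 + 706.72×10 + 3.51×341 + 1.39×225 = 425.28 + 7067.2 + 1196.91 + 312.75 = 9002.14
ΣP(Period 0)·Q(Period 0) = 7.75×48 + 599.65×10 + 2.56×341 + 1.34×225 = 372 + 5996.5 + 872.96 + 301.5 = 7542.96
Index = 9002.14 / 7542.96 × 100 = 119.3449

119.3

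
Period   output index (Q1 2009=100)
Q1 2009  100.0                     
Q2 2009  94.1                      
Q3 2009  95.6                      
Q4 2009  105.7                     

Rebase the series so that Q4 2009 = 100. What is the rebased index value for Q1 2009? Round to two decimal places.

94.61

Rebased(Q1 2009) = 100.0 / 105.7 × 100 = 94.6074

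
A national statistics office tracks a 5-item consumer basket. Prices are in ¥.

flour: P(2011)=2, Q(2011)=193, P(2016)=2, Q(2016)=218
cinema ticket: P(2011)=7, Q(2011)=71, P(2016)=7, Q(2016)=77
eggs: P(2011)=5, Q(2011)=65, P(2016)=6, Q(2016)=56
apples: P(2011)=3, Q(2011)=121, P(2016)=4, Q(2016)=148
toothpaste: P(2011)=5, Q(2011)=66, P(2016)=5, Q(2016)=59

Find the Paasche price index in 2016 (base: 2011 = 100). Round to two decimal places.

110.23

Paasche price index uses current-period quantities as weights.
ΣP(2016)·Q(2016) = 2×218 + 7×77 + 6×56 + 4×148 + 5×59 = 436 + 539 + 336 + 592 + 295 = 2198
ΣP(2011)·Q(2016) = 2×218 + 7×77 + 5×56 + 3×148 + 5×59 = 436 + 539 + 280 + 444 + 295 = 1994
Index = 2198 / 1994 × 100 = 110.2307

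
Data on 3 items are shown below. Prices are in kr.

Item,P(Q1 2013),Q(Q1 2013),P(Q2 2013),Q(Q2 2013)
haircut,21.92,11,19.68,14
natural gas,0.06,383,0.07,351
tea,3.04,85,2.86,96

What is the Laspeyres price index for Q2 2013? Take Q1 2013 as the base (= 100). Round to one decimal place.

Laspeyres price index uses base-period quantities as weights.
ΣP(Q2 2013)·Q(Q1 2013) = 19.68×11 + 0.07×383 + 2.86×85 = 216.48 + 26.81 + 243.1 = 486.39
ΣP(Q1 2013)·Q(Q1 2013) = 21.92×11 + 0.06×383 + 3.04×85 = 241.12 + 22.98 + 258.4 = 522.5
Index = 486.39 / 522.5 × 100 = 93.0890

93.1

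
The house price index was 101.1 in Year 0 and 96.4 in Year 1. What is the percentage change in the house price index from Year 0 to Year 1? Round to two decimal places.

-4.65%

Change = (96.4 − 101.1) / 101.1 × 100
       = -4.7 / 101.1 × 100 = -4.6489%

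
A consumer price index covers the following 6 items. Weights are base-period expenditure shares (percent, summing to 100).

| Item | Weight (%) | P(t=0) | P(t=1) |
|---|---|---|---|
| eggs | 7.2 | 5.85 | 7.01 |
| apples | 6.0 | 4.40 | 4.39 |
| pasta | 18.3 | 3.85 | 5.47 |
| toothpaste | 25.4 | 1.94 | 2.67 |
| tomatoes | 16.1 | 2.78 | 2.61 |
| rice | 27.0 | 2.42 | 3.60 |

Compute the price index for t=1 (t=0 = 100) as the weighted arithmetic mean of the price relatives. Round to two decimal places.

130.85

eggs: 7.2 × (7.01/5.85) = 7.2 × 1.198291 = 8.6277
apples: 6.0 × (4.39/4.40) = 6.0 × 0.997727 = 5.9864
pasta: 18.3 × (5.47/3.85) = 18.3 × 1.420779 = 26.0003
toothpaste: 25.4 × (2.67/1.94) = 25.4 × 1.376289 = 34.9577
tomatoes: 16.1 × (2.61/2.78) = 16.1 × 0.938849 = 15.1155
rice: 27.0 × (3.60/2.42) = 27.0 × 1.487603 = 40.1653
Index = Σ wᵢ·(p₁ᵢ/p₀ᵢ) = 8.6277 + 5.9864 + 26.0003 + 34.9577 + 15.1155 + 40.1653 = 130.8528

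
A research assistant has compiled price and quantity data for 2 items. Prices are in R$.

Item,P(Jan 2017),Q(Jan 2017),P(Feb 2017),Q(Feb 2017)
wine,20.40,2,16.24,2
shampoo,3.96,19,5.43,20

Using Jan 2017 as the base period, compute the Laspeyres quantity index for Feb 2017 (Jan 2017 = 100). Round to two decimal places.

Laspeyres quantity index uses base-period prices as weights.
ΣP(Jan 2017)·Q(Feb 2017) = 20.40×2 + 3.96×20 = 40.8 + 79.2 = 120
ΣP(Jan 2017)·Q(Jan 2017) = 20.40×2 + 3.96×19 = 40.8 + 75.24 = 116.04
Index = 120 / 116.04 × 100 = 103.4126

103.41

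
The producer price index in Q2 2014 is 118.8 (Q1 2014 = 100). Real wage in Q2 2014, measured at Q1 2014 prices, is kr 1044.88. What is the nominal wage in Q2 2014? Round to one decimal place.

Nominal = Real × (Index/100) = 1044.88 × (118.8/100)
        = 1044.88 × 1.188 = 1241.3174

1241.3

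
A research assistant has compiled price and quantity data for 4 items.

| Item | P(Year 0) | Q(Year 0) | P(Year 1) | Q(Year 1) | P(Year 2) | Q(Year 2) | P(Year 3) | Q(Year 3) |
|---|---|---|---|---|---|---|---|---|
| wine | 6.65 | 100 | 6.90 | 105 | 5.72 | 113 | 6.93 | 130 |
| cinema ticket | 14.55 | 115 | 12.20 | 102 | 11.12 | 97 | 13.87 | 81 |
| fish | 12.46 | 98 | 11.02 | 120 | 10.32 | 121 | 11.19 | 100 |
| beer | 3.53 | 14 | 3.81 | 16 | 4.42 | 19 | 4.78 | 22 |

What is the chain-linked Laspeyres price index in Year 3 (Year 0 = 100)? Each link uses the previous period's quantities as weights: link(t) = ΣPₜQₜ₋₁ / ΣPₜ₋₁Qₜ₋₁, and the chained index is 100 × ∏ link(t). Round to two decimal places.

Link Year 0→Year 1:
ΣP(Year 1)Q(Year 0) = 6.90×100 + 12.20×115 + 11.02×98 + 3.81×14 = 690 + 1403 + 1079.96 + 53.34 = 3226.3
ΣP(Year 0)Q(Year 0) = 6.65×100 + 14.55×115 + 12.46×98 + 3.53×14 = 665 + 1673.25 + 1221.08 + 49.42 = 3608.75
link = 3226.3/3608.75 = 0.894021
Link Year 1→Year 2:
ΣP(Year 2)Q(Year 1) = 5.72×105 + 11.12×102 + 10.32×120 + 4.42×16 = 600.6 + 1134.24 + 1238.4 + 70.72 = 3043.96
ΣP(Year 1)Q(Year 1) = 6.90×105 + 12.20×102 + 11.02×120 + 3.81×16 = 724.5 + 1244.4 + 1322.4 + 60.96 = 3352.26
link = 3043.96/3352.26 = 0.908032
Link Year 2→Year 3:
ΣP(Year 3)Q(Year 2) = 6.93×113 + 13.87×97 + 11.19×121 + 4.78×19 = 783.09 + 1345.39 + 1353.99 + 90.82 = 3573.29
ΣP(Year 2)Q(Year 2) = 5.72×113 + 11.12×97 + 10.32×121 + 4.42×19 = 646.36 + 1078.64 + 1248.72 + 83.98 = 3057.7
link = 3573.29/3057.7 = 1.168620
Chained index = 100 × 0.894021 × 0.908032 × 1.168620 = 94.8686

94.87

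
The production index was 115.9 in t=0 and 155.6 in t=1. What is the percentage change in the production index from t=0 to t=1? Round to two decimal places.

34.25%

Change = (155.6 − 115.9) / 115.9 × 100
       = 39.7 / 115.9 × 100 = 34.2537%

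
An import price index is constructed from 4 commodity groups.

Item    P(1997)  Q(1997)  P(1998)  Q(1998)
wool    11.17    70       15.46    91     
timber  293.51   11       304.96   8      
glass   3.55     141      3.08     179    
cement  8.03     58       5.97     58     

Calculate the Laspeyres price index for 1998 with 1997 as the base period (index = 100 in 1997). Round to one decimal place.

104.8

Laspeyres price index uses base-period quantities as weights.
ΣP(1998)·Q(1997) = 15.46×70 + 304.96×11 + 3.08×141 + 5.97×58 = 1082.2 + 3354.56 + 434.28 + 346.26 = 5217.3
ΣP(1997)·Q(1997) = 11.17×70 + 293.51×11 + 3.55×141 + 8.03×58 = 781.9 + 3228.61 + 500.55 + 465.74 = 4976.8
Index = 5217.3 / 4976.8 × 100 = 104.8324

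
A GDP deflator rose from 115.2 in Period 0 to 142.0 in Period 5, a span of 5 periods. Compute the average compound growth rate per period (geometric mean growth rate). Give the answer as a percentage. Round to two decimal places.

4.27%

Growth factor = (142.0/115.2)^(1/5) = (1.232639)^(1/5) = 1.042719
Growth rate = 1.042719 − 1 = 0.042719 = 4.2719%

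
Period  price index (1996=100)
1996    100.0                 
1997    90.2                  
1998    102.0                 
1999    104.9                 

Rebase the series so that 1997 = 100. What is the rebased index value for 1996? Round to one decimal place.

110.9

Rebased(1996) = 100.0 / 90.2 × 100 = 110.8647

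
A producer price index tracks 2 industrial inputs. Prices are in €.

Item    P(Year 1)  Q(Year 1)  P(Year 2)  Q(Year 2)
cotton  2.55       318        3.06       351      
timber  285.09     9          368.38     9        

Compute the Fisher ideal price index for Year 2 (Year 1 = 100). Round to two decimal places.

126.92

Laspeyres component (base-period weights):
ΣP(Year 2)Q(Year 1) = 3.06×318 + 368.38×9 = 973.08 + 3315.42 = 4288.5
ΣP(Year 1)Q(Year 1) = 2.55×318 + 285.09×9 = 810.9 + 2565.81 = 3376.71
L = 4288.5 / 3376.71 × 100 = 127.0023
Paasche component (current-period weights):
ΣP(Year 2)Q(Year 2) = 3.06×351 + 368.38×9 = 1074.06 + 3315.42 = 4389.48
ΣP(Year 1)Q(Year 2) = 2.55×351 + 285.09×9 = 895.05 + 2565.81 = 3460.86
P = 4389.48 / 3460.86 × 100 = 126.8321
Fisher = √(L × P) = √(127.0023 × 126.8321) = 126.9172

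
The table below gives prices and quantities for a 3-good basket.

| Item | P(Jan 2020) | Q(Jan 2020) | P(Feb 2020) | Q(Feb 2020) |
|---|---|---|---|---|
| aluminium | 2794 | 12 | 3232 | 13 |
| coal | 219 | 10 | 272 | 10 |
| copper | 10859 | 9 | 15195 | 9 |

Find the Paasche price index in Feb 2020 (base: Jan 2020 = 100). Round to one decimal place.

Paasche price index uses current-period quantities as weights.
ΣP(Feb 2020)·Q(Feb 2020) = 3232×13 + 272×10 + 15195×9 = 42016 + 2720 + 136755 = 181491
ΣP(Jan 2020)·Q(Feb 2020) = 2794×13 + 219×10 + 10859×9 = 36322 + 2190 + 97731 = 136243
Index = 181491 / 136243 × 100 = 133.2112

133.2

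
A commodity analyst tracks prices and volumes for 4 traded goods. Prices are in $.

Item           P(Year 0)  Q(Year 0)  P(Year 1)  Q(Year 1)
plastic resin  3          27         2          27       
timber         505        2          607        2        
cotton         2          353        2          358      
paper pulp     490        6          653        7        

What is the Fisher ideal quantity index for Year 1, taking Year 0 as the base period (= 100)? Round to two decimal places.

Laspeyres component (base-period weights):
ΣP(Year 0)Q(Year 1) = 3×27 + 505×2 + 2×358 + 490×7 = 81 + 1010 + 716 + 3430 = 5237
ΣP(Year 0)Q(Year 0) = 3×27 + 505×2 + 2×353 + 490×6 = 81 + 1010 + 706 + 2940 = 4737
L = 5237 / 4737 × 100 = 110.5552
Paasche component (current-period weights):
ΣP(Year 1)Q(Year 1) = 2×27 + 607×2 + 2×358 + 653×7 = 54 + 1214 + 716 + 4571 = 6555
ΣP(Year 1)Q(Year 0) = 2×27 + 607×2 + 2×353 + 653×6 = 54 + 1214 + 706 + 3918 = 5892
P = 6555 / 5892 × 100 = 111.2525
Fisher = √(L × P) = √(110.5552 × 111.2525) = 110.9033

110.90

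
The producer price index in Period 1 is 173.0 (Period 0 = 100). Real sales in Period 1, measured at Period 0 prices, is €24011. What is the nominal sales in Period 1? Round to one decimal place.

Nominal = Real × (Index/100) = 24011 × (173.0/100)
        = 24011 × 1.730 = 41539.0300

41539.0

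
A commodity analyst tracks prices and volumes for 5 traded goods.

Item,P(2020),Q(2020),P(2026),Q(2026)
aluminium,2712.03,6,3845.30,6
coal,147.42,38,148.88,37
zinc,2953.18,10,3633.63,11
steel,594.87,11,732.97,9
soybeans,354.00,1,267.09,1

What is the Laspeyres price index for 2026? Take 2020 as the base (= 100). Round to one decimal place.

125.9

Laspeyres price index uses base-period quantities as weights.
ΣP(2026)·Q(2020) = 3845.30×6 + 148.88×38 + 3633.63×10 + 732.97×11 + 267.09×1 = 23071.8 + 5657.44 + 36336.3 + 8062.67 + 267.09 = 73395.3
ΣP(2020)·Q(2020) = 2712.03×6 + 147.42×38 + 2953.18×10 + 594.87×11 + 354.00×1 = 16272.18 + 5601.96 + 29531.8 + 6543.57 + 354 = 58303.51
Index = 73395.3 / 58303.51 × 100 = 125.8849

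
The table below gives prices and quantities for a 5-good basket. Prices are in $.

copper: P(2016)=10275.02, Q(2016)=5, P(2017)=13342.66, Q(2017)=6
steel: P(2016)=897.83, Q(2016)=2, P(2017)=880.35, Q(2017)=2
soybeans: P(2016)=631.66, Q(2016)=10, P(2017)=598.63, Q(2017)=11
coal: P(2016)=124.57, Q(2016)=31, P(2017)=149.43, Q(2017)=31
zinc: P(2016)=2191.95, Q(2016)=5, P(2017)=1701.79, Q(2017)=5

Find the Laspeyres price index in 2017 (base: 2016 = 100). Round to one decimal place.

Laspeyres price index uses base-period quantities as weights.
ΣP(2017)·Q(2016) = 13342.66×5 + 880.35×2 + 598.63×10 + 149.43×31 + 1701.79×5 = 66713.3 + 1760.7 + 5986.3 + 4632.33 + 8508.95 = 87601.58
ΣP(2016)·Q(2016) = 10275.02×5 + 897.83×2 + 631.66×10 + 124.57×31 + 2191.95×5 = 51375.1 + 1795.66 + 6316.6 + 3861.67 + 10959.75 = 74308.78
Index = 87601.58 / 74308.78 × 100 = 117.8886

117.9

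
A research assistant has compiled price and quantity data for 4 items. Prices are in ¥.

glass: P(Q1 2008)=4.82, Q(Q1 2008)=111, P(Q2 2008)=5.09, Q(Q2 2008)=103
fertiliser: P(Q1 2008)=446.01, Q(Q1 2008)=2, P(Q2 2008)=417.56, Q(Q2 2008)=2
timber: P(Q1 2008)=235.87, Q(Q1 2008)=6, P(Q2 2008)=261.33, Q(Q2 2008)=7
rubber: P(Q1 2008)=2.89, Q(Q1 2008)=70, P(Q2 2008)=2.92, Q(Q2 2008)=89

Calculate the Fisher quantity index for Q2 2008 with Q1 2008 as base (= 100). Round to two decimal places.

Laspeyres component (base-period weights):
ΣP(Q1 2008)Q(Q2 2008) = 4.82×103 + 446.01×2 + 235.87×7 + 2.89×89 = 496.46 + 892.02 + 1651.09 + 257.21 = 3296.78
ΣP(Q1 2008)Q(Q1 2008) = 4.82×111 + 446.01×2 + 235.87×6 + 2.89×70 = 535.02 + 892.02 + 1415.22 + 202.3 = 3044.56
L = 3296.78 / 3044.56 × 100 = 108.2843
Paasche component (current-period weights):
ΣP(Q2 2008)Q(Q2 2008) = 5.09×103 + 417.56×2 + 261.33×7 + 2.92×89 = 524.27 + 835.12 + 1829.31 + 259.88 = 3448.58
ΣP(Q2 2008)Q(Q1 2008) = 5.09×111 + 417.56×2 + 261.33×6 + 2.92×70 = 564.99 + 835.12 + 1567.98 + 204.4 = 3172.49
P = 3448.58 / 3172.49 × 100 = 108.7026
Fisher = √(L × P) = √(108.2843 × 108.7026) = 108.4933

108.49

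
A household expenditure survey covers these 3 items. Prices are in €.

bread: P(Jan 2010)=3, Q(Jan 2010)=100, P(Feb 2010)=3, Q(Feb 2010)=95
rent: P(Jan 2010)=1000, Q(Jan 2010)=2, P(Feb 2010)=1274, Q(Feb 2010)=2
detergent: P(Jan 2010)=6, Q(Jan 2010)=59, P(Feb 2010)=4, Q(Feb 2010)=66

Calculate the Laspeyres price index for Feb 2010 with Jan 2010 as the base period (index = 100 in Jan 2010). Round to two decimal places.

116.20

Laspeyres price index uses base-period quantities as weights.
ΣP(Feb 2010)·Q(Jan 2010) = 3×100 + 1274×2 + 4×59 = 300 + 2548 + 236 = 3084
ΣP(Jan 2010)·Q(Jan 2010) = 3×100 + 1000×2 + 6×59 = 300 + 2000 + 354 = 2654
Index = 3084 / 2654 × 100 = 116.2020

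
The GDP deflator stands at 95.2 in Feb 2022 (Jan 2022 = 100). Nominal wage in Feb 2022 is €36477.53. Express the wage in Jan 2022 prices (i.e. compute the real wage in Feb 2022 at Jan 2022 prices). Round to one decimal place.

38316.7

Real = Nominal ÷ (Index/100) = 36477.53 ÷ (95.2/100)
     = 36477.53 ÷ 0.952 = 38316.7332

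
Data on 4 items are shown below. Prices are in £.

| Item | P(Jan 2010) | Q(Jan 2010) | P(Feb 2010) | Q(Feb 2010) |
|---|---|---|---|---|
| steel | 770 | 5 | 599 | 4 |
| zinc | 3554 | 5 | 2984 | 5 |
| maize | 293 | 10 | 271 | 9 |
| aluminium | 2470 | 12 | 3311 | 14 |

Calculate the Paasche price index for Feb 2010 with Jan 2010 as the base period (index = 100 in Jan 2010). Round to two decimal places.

113.85

Paasche price index uses current-period quantities as weights.
ΣP(Feb 2010)·Q(Feb 2010) = 599×4 + 2984×5 + 271×9 + 3311×14 = 2396 + 14920 + 2439 + 46354 = 66109
ΣP(Jan 2010)·Q(Feb 2010) = 770×4 + 3554×5 + 293×9 + 2470×14 = 3080 + 17770 + 2637 + 34580 = 58067
Index = 66109 / 58067 × 100 = 113.8495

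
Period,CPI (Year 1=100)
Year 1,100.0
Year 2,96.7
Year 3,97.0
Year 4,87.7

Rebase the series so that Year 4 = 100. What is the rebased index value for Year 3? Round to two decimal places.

Rebased(Year 3) = 97.0 / 87.7 × 100 = 110.6043

110.60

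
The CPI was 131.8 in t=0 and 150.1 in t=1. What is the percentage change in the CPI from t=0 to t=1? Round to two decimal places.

13.88%

Change = (150.1 − 131.8) / 131.8 × 100
       = 18.3 / 131.8 × 100 = 13.8847%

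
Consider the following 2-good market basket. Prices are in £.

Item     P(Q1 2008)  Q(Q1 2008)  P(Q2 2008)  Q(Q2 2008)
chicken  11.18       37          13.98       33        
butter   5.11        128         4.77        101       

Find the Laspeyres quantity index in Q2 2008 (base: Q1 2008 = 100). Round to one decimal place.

Laspeyres quantity index uses base-period prices as weights.
ΣP(Q1 2008)·Q(Q2 2008) = 11.18×33 + 5.11×101 = 368.94 + 516.11 = 885.05
ΣP(Q1 2008)·Q(Q1 2008) = 11.18×37 + 5.11×128 = 413.66 + 654.08 = 1067.74
Index = 885.05 / 1067.74 × 100 = 82.8900

82.9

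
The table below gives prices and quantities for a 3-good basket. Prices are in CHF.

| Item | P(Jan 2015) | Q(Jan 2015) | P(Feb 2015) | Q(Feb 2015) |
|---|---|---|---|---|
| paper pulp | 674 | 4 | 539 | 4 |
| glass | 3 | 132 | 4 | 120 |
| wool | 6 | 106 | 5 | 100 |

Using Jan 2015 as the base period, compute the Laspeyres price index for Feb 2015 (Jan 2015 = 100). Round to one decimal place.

Laspeyres price index uses base-period quantities as weights.
ΣP(Feb 2015)·Q(Jan 2015) = 539×4 + 4×132 + 5×106 = 2156 + 528 + 530 = 3214
ΣP(Jan 2015)·Q(Jan 2015) = 674×4 + 3×132 + 6×106 = 2696 + 396 + 636 = 3728
Index = 3214 / 3728 × 100 = 86.2124

86.2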